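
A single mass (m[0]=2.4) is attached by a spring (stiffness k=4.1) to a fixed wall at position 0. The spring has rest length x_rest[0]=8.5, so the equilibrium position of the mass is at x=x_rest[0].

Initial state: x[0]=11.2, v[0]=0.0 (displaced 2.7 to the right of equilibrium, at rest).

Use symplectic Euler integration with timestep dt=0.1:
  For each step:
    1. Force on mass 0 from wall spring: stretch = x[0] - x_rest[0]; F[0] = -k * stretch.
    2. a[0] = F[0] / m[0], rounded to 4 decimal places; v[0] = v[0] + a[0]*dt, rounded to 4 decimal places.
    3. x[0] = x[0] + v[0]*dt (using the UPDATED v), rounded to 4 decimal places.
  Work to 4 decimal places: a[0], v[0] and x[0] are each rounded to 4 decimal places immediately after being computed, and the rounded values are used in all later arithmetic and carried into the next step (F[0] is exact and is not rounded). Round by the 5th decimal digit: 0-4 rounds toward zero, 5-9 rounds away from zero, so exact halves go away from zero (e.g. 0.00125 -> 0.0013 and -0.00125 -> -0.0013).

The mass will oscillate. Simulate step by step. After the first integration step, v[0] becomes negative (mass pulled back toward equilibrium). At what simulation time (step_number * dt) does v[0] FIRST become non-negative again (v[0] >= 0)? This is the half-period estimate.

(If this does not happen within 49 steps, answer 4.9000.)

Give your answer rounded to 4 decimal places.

Answer: 2.5000

Derivation:
Step 0: x=[11.2000] v=[0.0000]
Step 1: x=[11.1539] v=[-0.4613]
Step 2: x=[11.0624] v=[-0.9147]
Step 3: x=[10.9272] v=[-1.3524]
Step 4: x=[10.7505] v=[-1.7671]
Step 5: x=[10.5353] v=[-2.1516]
Step 6: x=[10.2854] v=[-2.4993]
Step 7: x=[10.0050] v=[-2.8043]
Step 8: x=[9.6989] v=[-3.0614]
Step 9: x=[9.3723] v=[-3.2662]
Step 10: x=[9.0308] v=[-3.4152]
Step 11: x=[8.6802] v=[-3.5059]
Step 12: x=[8.3265] v=[-3.5367]
Step 13: x=[7.9758] v=[-3.5071]
Step 14: x=[7.6340] v=[-3.4176]
Step 15: x=[7.3070] v=[-3.2697]
Step 16: x=[7.0004] v=[-3.0659]
Step 17: x=[6.7194] v=[-2.8097]
Step 18: x=[6.4689] v=[-2.5055]
Step 19: x=[6.2531] v=[-2.1585]
Step 20: x=[6.0756] v=[-1.7747]
Step 21: x=[5.9396] v=[-1.3605]
Step 22: x=[5.8473] v=[-0.9231]
Step 23: x=[5.8003] v=[-0.4699]
Step 24: x=[5.7994] v=[-0.0087]
Step 25: x=[5.8447] v=[0.4527]
First v>=0 after going negative at step 25, time=2.5000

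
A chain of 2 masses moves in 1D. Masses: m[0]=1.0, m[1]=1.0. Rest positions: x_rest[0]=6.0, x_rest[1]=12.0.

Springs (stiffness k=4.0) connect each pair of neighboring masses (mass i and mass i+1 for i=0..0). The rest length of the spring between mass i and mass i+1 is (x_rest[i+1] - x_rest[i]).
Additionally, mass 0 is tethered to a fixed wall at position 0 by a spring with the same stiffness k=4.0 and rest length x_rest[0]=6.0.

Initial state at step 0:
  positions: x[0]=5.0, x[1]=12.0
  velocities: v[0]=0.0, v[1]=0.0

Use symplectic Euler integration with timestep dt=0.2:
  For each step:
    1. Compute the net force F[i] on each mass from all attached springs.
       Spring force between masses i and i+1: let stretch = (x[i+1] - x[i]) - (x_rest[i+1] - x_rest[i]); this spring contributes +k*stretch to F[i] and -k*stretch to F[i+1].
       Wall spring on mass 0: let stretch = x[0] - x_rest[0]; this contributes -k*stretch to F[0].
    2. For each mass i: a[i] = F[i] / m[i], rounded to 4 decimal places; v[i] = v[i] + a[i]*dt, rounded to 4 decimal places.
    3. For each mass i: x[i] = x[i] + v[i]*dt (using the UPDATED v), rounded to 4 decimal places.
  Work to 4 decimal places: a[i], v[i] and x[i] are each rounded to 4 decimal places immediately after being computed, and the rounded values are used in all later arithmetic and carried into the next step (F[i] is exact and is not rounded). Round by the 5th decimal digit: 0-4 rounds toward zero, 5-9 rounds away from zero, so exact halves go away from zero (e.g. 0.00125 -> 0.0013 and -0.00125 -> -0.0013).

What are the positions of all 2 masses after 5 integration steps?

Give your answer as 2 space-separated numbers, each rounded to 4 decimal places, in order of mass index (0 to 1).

Step 0: x=[5.0000 12.0000] v=[0.0000 0.0000]
Step 1: x=[5.3200 11.8400] v=[1.6000 -0.8000]
Step 2: x=[5.8320 11.5968] v=[2.5600 -1.2160]
Step 3: x=[6.3332 11.3912] v=[2.5062 -1.0278]
Step 4: x=[6.6304 11.3364] v=[1.4860 -0.2742]
Step 5: x=[6.6197 11.4886] v=[-0.0535 0.7610]

Answer: 6.6197 11.4886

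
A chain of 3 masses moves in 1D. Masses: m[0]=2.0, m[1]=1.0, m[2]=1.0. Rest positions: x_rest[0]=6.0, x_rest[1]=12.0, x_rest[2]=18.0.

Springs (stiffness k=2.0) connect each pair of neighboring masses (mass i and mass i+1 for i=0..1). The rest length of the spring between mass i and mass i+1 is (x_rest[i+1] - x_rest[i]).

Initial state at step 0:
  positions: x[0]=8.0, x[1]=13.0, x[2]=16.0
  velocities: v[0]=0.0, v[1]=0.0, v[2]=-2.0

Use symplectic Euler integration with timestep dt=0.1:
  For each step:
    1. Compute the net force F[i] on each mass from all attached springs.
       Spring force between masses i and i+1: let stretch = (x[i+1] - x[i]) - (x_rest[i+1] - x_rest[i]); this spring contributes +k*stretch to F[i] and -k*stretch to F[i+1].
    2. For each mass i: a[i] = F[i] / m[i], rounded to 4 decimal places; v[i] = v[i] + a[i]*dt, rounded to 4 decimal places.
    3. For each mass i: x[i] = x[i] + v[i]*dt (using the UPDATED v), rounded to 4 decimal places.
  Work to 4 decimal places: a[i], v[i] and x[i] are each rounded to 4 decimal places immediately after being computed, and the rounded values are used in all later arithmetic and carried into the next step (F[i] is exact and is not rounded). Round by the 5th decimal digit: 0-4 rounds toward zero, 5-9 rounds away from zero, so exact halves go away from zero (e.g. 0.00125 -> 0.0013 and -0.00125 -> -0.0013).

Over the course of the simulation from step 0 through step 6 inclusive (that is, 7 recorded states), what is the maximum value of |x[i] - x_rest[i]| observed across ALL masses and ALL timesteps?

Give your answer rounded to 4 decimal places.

Step 0: x=[8.0000 13.0000 16.0000] v=[0.0000 0.0000 -2.0000]
Step 1: x=[7.9900 12.9600 15.8600] v=[-0.1000 -0.4000 -1.4000]
Step 2: x=[7.9697 12.8786 15.7820] v=[-0.2030 -0.8140 -0.7800]
Step 3: x=[7.9385 12.7571 15.7659] v=[-0.3121 -1.2151 -0.1607]
Step 4: x=[7.8955 12.5994 15.8097] v=[-0.4302 -1.5771 0.4375]
Step 5: x=[7.8395 12.4118 15.9092] v=[-0.5598 -1.8758 0.9954]
Step 6: x=[7.7692 12.2027 16.0588] v=[-0.7026 -2.0908 1.4959]
Max displacement = 2.2341

Answer: 2.2341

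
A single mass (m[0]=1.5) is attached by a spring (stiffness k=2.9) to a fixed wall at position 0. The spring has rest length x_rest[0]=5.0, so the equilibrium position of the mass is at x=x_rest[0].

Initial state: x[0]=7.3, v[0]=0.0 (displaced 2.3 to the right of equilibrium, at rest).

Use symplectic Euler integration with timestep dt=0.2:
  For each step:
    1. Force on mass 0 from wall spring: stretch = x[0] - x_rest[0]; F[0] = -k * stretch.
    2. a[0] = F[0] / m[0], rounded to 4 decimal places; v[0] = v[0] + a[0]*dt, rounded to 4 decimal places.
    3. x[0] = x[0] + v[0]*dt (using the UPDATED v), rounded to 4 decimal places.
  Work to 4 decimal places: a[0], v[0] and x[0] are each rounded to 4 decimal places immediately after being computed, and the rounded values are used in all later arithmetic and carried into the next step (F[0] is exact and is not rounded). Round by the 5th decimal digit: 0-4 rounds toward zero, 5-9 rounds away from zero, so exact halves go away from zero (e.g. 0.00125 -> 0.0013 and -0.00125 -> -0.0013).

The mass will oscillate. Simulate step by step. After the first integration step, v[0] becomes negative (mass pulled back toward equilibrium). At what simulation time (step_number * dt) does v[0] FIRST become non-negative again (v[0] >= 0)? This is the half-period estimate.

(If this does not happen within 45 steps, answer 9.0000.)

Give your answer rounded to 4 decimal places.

Answer: 2.4000

Derivation:
Step 0: x=[7.3000] v=[0.0000]
Step 1: x=[7.1221] v=[-0.8893]
Step 2: x=[6.7801] v=[-1.7098]
Step 3: x=[6.3005] v=[-2.3981]
Step 4: x=[5.7203] v=[-2.9010]
Step 5: x=[5.0844] v=[-3.1795]
Step 6: x=[4.4420] v=[-3.2121]
Step 7: x=[3.8427] v=[-2.9963]
Step 8: x=[3.3329] v=[-2.5488]
Step 9: x=[2.9521] v=[-1.9042]
Step 10: x=[2.7296] v=[-1.1123]
Step 11: x=[2.6827] v=[-0.2344]
Step 12: x=[2.8150] v=[0.6616]
First v>=0 after going negative at step 12, time=2.4000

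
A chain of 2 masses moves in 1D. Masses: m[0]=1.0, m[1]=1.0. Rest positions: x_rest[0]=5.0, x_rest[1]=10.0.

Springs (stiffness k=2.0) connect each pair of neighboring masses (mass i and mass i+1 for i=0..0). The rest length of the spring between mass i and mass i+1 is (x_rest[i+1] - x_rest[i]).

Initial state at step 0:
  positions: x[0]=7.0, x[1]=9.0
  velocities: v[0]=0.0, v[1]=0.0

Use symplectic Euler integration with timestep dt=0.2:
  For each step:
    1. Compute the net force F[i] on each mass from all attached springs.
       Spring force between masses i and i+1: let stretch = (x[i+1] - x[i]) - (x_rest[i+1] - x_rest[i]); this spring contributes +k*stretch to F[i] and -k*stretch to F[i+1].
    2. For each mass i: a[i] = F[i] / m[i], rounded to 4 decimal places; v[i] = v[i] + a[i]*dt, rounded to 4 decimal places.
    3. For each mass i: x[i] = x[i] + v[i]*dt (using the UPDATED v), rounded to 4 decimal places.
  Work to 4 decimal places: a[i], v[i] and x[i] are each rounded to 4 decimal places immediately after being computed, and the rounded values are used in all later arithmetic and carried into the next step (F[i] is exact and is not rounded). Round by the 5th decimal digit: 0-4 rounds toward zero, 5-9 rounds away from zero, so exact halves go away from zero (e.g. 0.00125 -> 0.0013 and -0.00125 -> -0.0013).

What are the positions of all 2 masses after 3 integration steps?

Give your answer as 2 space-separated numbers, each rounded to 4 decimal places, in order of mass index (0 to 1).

Answer: 5.7459 10.2541

Derivation:
Step 0: x=[7.0000 9.0000] v=[0.0000 0.0000]
Step 1: x=[6.7600 9.2400] v=[-1.2000 1.2000]
Step 2: x=[6.3184 9.6816] v=[-2.2080 2.2080]
Step 3: x=[5.7459 10.2541] v=[-2.8627 2.8627]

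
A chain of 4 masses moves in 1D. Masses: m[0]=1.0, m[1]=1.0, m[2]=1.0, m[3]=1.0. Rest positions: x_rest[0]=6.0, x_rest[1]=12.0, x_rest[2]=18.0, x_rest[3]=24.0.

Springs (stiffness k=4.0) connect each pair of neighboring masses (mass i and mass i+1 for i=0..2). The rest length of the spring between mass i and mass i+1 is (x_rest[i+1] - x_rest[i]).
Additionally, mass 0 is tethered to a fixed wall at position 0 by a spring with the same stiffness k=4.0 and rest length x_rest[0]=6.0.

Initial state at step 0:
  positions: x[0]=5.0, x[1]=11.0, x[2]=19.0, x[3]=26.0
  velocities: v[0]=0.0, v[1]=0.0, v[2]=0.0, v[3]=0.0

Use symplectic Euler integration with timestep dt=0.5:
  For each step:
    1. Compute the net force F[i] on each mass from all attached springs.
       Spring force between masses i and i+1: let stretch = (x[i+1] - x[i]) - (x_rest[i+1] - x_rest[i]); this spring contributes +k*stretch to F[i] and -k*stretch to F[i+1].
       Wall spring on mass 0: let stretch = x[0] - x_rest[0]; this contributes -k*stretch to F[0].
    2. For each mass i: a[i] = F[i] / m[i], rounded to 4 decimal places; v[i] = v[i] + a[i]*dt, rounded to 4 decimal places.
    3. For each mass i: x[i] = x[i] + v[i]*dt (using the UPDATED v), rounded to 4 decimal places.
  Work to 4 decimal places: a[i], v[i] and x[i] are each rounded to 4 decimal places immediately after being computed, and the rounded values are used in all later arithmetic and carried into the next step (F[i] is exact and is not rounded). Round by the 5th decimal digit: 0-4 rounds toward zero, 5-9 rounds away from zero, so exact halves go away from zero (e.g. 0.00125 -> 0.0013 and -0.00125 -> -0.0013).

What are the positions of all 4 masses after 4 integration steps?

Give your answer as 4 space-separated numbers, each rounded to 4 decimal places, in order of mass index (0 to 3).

Answer: 6.0000 12.0000 18.0000 24.0000

Derivation:
Step 0: x=[5.0000 11.0000 19.0000 26.0000] v=[0.0000 0.0000 0.0000 0.0000]
Step 1: x=[6.0000 13.0000 18.0000 25.0000] v=[2.0000 4.0000 -2.0000 -2.0000]
Step 2: x=[8.0000 13.0000 19.0000 23.0000] v=[4.0000 0.0000 2.0000 -4.0000]
Step 3: x=[7.0000 14.0000 18.0000 23.0000] v=[-2.0000 2.0000 -2.0000 0.0000]
Step 4: x=[6.0000 12.0000 18.0000 24.0000] v=[-2.0000 -4.0000 0.0000 2.0000]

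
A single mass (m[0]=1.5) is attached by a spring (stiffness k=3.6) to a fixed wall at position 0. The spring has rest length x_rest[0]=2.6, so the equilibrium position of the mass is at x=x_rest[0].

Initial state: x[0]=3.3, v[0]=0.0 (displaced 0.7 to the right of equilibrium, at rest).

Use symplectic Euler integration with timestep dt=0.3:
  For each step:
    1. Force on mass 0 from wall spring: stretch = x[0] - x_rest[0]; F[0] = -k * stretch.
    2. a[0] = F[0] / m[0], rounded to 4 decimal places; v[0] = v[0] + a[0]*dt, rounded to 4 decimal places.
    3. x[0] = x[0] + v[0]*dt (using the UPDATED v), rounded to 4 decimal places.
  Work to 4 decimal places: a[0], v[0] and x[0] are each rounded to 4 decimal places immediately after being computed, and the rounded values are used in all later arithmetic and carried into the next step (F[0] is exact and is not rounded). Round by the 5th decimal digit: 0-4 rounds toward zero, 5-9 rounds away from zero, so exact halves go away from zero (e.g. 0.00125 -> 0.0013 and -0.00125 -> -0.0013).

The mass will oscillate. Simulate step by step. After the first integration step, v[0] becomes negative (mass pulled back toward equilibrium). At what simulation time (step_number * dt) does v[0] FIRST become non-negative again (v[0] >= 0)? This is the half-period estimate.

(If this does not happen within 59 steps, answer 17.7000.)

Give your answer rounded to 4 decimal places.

Answer: 2.1000

Derivation:
Step 0: x=[3.3000] v=[0.0000]
Step 1: x=[3.1488] v=[-0.5040]
Step 2: x=[2.8791] v=[-0.8991]
Step 3: x=[2.5491] v=[-1.1000]
Step 4: x=[2.2301] v=[-1.0633]
Step 5: x=[1.9910] v=[-0.7970]
Step 6: x=[1.8835] v=[-0.3585]
Step 7: x=[1.9307] v=[0.1574]
First v>=0 after going negative at step 7, time=2.1000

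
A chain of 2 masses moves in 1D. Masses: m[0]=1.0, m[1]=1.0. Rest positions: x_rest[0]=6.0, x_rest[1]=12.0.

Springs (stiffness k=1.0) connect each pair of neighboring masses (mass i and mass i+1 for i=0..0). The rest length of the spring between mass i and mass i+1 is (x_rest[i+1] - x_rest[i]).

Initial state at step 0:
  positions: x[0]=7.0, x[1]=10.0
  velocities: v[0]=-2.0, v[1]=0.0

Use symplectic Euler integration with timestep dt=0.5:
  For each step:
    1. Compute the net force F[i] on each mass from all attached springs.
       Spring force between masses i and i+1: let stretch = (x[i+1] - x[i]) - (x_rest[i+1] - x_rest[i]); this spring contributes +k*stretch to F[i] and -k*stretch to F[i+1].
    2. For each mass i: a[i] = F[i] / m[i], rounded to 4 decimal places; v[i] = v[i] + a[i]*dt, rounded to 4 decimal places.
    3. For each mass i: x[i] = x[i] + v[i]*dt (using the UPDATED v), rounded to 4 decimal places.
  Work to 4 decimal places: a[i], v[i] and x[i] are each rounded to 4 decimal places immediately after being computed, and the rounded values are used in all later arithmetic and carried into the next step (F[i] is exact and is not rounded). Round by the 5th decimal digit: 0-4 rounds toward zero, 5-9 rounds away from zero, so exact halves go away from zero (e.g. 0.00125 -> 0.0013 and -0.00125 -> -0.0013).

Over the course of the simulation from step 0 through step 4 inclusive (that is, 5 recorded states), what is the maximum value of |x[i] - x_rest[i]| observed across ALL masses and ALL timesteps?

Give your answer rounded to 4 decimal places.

Answer: 4.2812

Derivation:
Step 0: x=[7.0000 10.0000] v=[-2.0000 0.0000]
Step 1: x=[5.2500 10.7500] v=[-3.5000 1.5000]
Step 2: x=[3.3750 11.6250] v=[-3.7500 1.7500]
Step 3: x=[2.0625 11.9375] v=[-2.6250 0.6250]
Step 4: x=[1.7188 11.2813] v=[-0.6875 -1.3125]
Max displacement = 4.2812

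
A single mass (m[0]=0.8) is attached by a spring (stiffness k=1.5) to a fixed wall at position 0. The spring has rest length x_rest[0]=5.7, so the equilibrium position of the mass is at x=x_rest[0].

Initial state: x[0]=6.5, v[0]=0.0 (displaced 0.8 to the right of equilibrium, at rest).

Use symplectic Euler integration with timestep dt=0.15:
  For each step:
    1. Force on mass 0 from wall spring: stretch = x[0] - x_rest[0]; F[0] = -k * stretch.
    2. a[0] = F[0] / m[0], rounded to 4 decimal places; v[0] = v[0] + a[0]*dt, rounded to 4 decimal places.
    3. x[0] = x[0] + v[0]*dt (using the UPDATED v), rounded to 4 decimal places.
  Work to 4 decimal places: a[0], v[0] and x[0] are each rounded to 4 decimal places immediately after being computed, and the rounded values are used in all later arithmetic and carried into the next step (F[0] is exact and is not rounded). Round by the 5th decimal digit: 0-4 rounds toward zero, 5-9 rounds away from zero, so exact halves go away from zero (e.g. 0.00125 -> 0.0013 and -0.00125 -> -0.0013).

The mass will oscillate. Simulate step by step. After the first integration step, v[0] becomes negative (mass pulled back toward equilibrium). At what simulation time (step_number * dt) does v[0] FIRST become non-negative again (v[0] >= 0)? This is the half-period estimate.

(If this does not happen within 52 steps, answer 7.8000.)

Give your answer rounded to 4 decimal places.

Step 0: x=[6.5000] v=[0.0000]
Step 1: x=[6.4663] v=[-0.2250]
Step 2: x=[6.4002] v=[-0.4405]
Step 3: x=[6.3046] v=[-0.6374]
Step 4: x=[6.1835] v=[-0.8074]
Step 5: x=[6.0420] v=[-0.9434]
Step 6: x=[5.8861] v=[-1.0396]
Step 7: x=[5.7223] v=[-1.0919]
Step 8: x=[5.5576] v=[-1.0982]
Step 9: x=[5.3989] v=[-1.0582]
Step 10: x=[5.2529] v=[-0.9735]
Step 11: x=[5.1257] v=[-0.8478]
Step 12: x=[5.0228] v=[-0.6863]
Step 13: x=[4.9484] v=[-0.4958]
Step 14: x=[4.9057] v=[-0.2844]
Step 15: x=[4.8966] v=[-0.0610]
Step 16: x=[4.9214] v=[0.1650]
First v>=0 after going negative at step 16, time=2.4000

Answer: 2.4000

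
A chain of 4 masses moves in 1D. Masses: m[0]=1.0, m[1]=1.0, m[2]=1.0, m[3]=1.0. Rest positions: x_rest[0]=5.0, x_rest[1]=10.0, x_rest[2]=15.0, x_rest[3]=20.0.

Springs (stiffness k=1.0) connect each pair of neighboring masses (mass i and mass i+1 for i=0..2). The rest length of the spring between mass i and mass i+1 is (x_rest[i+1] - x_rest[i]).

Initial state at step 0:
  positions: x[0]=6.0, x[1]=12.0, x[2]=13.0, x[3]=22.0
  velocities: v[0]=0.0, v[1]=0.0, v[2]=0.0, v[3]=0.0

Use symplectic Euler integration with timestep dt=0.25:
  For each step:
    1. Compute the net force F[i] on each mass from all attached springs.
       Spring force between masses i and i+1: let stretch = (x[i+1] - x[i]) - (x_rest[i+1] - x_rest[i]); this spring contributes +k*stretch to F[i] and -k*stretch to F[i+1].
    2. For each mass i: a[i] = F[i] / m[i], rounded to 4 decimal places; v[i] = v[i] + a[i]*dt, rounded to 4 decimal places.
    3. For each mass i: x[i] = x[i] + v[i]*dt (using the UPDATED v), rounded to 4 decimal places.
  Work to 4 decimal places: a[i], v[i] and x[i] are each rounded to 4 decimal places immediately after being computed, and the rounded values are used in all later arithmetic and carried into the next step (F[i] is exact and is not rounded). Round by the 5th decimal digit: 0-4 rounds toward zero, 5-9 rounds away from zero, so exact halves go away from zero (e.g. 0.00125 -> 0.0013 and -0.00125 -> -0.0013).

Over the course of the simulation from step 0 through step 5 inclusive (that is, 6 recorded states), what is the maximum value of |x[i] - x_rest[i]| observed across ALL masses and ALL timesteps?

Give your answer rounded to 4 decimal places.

Step 0: x=[6.0000 12.0000 13.0000 22.0000] v=[0.0000 0.0000 0.0000 0.0000]
Step 1: x=[6.0625 11.6875 13.5000 21.7500] v=[0.2500 -1.2500 2.0000 -1.0000]
Step 2: x=[6.1641 11.1367 14.4024 21.2969] v=[0.4063 -2.2031 3.6094 -1.8125]
Step 3: x=[6.2640 10.4793 15.5316 20.7254] v=[0.3995 -2.6298 4.5166 -2.2861]
Step 4: x=[6.3148 9.8742 16.6696 20.1418] v=[0.2033 -2.4206 4.5520 -2.3346]
Step 5: x=[6.2756 9.4713 17.5999 19.6536] v=[-0.1569 -1.6116 3.7212 -1.9527]
Max displacement = 2.5999

Answer: 2.5999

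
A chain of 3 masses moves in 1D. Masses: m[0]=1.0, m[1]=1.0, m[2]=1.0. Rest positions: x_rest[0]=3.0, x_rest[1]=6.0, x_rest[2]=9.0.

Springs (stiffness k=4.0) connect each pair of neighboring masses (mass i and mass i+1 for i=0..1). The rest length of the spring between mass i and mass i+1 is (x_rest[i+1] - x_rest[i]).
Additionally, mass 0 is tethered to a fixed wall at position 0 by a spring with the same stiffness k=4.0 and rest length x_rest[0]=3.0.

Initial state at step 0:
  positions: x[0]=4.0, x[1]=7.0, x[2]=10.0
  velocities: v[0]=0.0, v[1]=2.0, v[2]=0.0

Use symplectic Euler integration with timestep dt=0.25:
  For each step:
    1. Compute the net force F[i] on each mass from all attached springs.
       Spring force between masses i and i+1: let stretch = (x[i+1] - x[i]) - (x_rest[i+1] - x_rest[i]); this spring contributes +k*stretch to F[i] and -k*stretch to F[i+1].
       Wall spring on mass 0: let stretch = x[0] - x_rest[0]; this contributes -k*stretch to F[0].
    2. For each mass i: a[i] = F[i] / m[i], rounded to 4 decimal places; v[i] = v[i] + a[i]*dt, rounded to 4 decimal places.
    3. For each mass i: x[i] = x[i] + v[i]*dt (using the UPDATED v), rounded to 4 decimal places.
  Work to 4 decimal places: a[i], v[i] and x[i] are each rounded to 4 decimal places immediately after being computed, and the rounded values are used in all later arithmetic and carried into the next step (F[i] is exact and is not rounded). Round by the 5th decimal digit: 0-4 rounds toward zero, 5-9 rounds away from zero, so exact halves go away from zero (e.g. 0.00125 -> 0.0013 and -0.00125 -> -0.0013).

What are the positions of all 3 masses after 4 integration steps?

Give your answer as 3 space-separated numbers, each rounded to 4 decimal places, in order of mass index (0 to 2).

Step 0: x=[4.0000 7.0000 10.0000] v=[0.0000 2.0000 0.0000]
Step 1: x=[3.7500 7.5000 10.0000] v=[-1.0000 2.0000 0.0000]
Step 2: x=[3.5000 7.6875 10.1250] v=[-1.0000 0.7500 0.5000]
Step 3: x=[3.4219 7.4375 10.3906] v=[-0.3125 -1.0000 1.0625]
Step 4: x=[3.4922 6.9219 10.6680] v=[0.2812 -2.0625 1.1094]

Answer: 3.4922 6.9219 10.6680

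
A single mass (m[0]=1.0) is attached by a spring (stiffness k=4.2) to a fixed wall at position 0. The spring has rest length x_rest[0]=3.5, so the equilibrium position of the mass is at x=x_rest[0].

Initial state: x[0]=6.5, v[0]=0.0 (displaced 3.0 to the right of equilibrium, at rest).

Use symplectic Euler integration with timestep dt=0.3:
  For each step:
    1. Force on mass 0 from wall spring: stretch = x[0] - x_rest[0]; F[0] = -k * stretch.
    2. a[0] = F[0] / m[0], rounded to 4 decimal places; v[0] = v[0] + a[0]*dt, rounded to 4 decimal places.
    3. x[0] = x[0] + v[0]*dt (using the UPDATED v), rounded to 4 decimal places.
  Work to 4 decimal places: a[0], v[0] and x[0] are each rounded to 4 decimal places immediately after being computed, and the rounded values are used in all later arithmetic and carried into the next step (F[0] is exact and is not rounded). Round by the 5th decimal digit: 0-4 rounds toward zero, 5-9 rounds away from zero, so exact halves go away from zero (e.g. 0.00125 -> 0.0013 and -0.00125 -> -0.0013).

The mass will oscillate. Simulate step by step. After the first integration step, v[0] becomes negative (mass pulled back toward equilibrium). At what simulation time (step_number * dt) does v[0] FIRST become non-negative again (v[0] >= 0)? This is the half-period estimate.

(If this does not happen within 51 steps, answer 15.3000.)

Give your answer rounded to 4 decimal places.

Answer: 1.8000

Derivation:
Step 0: x=[6.5000] v=[0.0000]
Step 1: x=[5.3660] v=[-3.7800]
Step 2: x=[3.5266] v=[-6.1312]
Step 3: x=[1.6772] v=[-6.1647]
Step 4: x=[0.5168] v=[-3.8680]
Step 5: x=[0.4840] v=[-0.1092]
Step 6: x=[1.5913] v=[3.6910]
First v>=0 after going negative at step 6, time=1.8000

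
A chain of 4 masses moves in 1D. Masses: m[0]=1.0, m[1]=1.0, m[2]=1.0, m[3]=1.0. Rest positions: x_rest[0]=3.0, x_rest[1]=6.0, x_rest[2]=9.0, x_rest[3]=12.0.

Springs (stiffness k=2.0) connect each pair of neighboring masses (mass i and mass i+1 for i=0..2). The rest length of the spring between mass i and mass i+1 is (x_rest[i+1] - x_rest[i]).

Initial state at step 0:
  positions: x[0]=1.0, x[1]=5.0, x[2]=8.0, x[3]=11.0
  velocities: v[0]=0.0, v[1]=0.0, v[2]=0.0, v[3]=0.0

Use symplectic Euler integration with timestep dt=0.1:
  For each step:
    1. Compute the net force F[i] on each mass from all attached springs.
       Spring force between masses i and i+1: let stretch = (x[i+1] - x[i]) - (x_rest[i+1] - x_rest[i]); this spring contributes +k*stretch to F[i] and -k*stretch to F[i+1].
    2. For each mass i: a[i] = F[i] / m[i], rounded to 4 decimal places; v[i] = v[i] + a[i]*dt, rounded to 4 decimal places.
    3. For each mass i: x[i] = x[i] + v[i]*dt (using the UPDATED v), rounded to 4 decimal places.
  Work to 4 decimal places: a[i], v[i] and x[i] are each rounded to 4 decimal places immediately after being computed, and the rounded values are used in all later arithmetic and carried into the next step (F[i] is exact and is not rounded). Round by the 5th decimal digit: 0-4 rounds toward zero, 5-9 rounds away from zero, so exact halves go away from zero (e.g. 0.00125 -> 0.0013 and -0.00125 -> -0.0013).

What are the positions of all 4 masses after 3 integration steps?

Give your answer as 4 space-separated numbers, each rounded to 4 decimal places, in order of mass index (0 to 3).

Step 0: x=[1.0000 5.0000 8.0000 11.0000] v=[0.0000 0.0000 0.0000 0.0000]
Step 1: x=[1.0200 4.9800 8.0000 11.0000] v=[0.2000 -0.2000 0.0000 0.0000]
Step 2: x=[1.0592 4.9412 7.9996 11.0000] v=[0.3920 -0.3880 -0.0040 0.0000]
Step 3: x=[1.1160 4.8859 7.9980 11.0000] v=[0.5684 -0.5527 -0.0156 -0.0001]

Answer: 1.1160 4.8859 7.9980 11.0000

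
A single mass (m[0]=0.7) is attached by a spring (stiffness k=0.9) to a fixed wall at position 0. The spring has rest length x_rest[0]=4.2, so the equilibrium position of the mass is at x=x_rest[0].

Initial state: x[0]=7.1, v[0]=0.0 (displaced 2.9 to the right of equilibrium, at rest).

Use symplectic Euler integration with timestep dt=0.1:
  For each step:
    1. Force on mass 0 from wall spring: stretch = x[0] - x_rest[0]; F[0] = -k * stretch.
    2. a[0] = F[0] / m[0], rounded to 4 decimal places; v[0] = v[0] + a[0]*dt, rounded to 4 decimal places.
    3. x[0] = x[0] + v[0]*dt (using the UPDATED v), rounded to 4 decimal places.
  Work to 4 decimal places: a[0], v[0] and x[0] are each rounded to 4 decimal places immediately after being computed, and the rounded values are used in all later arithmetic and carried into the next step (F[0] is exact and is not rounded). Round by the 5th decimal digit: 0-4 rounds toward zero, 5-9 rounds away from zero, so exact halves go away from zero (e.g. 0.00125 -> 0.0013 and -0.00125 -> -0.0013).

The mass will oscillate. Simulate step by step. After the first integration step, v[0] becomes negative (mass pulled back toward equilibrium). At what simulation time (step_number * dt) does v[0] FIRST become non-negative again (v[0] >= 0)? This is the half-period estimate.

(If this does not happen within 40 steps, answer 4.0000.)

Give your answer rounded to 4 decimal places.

Step 0: x=[7.1000] v=[0.0000]
Step 1: x=[7.0627] v=[-0.3729]
Step 2: x=[6.9886] v=[-0.7410]
Step 3: x=[6.8787] v=[-1.0995]
Step 4: x=[6.7343] v=[-1.4439]
Step 5: x=[6.5573] v=[-1.7697]
Step 6: x=[6.3500] v=[-2.0728]
Step 7: x=[6.1151] v=[-2.3492]
Step 8: x=[5.8556] v=[-2.5954]
Step 9: x=[5.5748] v=[-2.8083]
Step 10: x=[5.2763] v=[-2.9851]
Step 11: x=[4.9640] v=[-3.1235]
Step 12: x=[4.6418] v=[-3.2217]
Step 13: x=[4.3140] v=[-3.2785]
Step 14: x=[3.9847] v=[-3.2932]
Step 15: x=[3.6582] v=[-3.2655]
Step 16: x=[3.3386] v=[-3.1958]
Step 17: x=[3.0301] v=[-3.0851]
Step 18: x=[2.7366] v=[-2.9347]
Step 19: x=[2.4619] v=[-2.7466]
Step 20: x=[2.2096] v=[-2.5231]
Step 21: x=[1.9829] v=[-2.2672]
Step 22: x=[1.7847] v=[-1.9821]
Step 23: x=[1.6175] v=[-1.6716]
Step 24: x=[1.4835] v=[-1.3396]
Step 25: x=[1.3845] v=[-0.9903]
Step 26: x=[1.3217] v=[-0.6283]
Step 27: x=[1.2959] v=[-0.2582]
Step 28: x=[1.3074] v=[0.1152]
First v>=0 after going negative at step 28, time=2.8000

Answer: 2.8000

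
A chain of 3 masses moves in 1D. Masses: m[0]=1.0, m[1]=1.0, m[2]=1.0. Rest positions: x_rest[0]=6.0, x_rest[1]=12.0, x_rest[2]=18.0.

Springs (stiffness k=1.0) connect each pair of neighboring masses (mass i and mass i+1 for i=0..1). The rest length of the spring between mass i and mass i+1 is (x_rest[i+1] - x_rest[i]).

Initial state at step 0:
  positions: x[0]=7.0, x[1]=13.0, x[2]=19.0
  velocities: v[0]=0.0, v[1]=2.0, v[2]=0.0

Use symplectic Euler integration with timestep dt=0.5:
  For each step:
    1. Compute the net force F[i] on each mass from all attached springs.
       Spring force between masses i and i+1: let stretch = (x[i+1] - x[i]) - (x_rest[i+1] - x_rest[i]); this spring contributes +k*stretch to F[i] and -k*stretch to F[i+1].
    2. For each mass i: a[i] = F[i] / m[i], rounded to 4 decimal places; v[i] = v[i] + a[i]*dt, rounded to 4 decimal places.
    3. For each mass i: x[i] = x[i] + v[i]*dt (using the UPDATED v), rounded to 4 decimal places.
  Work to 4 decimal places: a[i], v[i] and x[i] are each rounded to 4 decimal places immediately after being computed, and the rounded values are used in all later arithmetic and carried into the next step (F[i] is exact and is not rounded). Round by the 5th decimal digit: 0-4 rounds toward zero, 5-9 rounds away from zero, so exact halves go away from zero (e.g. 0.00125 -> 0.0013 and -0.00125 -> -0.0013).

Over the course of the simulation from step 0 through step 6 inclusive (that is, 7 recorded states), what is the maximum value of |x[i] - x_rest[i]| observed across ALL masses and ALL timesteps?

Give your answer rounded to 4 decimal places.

Answer: 3.3371

Derivation:
Step 0: x=[7.0000 13.0000 19.0000] v=[0.0000 2.0000 0.0000]
Step 1: x=[7.0000 14.0000 19.0000] v=[0.0000 2.0000 0.0000]
Step 2: x=[7.2500 14.5000 19.2500] v=[0.5000 1.0000 0.5000]
Step 3: x=[7.8125 14.3750 19.8125] v=[1.1250 -0.2500 1.1250]
Step 4: x=[8.5157 13.9688 20.5157] v=[1.4063 -0.8125 1.4063]
Step 5: x=[9.0822 13.8360 21.0822] v=[1.1329 -0.2656 1.1329]
Step 6: x=[9.3371 14.3263 21.3371] v=[0.5098 0.9806 0.5098]
Max displacement = 3.3371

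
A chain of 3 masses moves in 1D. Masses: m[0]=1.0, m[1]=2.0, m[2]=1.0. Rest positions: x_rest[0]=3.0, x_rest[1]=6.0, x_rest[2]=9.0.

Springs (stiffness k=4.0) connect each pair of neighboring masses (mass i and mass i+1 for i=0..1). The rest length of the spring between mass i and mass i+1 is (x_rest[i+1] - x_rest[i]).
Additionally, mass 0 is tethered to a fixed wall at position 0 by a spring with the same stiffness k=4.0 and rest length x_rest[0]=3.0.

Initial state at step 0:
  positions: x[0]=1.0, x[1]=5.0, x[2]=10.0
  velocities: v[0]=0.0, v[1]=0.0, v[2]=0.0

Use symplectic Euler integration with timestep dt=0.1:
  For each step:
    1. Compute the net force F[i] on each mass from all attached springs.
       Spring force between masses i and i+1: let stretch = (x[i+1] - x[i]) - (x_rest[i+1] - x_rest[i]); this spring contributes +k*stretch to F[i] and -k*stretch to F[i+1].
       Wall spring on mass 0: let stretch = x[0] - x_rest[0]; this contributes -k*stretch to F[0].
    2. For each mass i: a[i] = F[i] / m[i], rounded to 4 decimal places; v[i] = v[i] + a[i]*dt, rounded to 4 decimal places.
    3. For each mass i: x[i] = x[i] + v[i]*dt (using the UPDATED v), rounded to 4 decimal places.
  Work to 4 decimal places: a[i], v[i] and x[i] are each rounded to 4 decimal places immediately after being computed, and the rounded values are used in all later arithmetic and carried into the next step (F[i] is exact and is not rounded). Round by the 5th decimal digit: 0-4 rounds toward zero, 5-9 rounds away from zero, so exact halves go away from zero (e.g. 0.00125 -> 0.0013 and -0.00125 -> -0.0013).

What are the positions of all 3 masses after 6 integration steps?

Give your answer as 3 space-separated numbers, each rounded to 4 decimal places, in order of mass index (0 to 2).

Step 0: x=[1.0000 5.0000 10.0000] v=[0.0000 0.0000 0.0000]
Step 1: x=[1.1200 5.0200 9.9200] v=[1.2000 0.2000 -0.8000]
Step 2: x=[1.3512 5.0600 9.7640] v=[2.3120 0.4000 -1.5600]
Step 3: x=[1.6767 5.1199 9.5398] v=[3.2550 0.5990 -2.2416]
Step 4: x=[2.0729 5.1993 9.2588] v=[3.9616 0.7943 -2.8096]
Step 5: x=[2.5112 5.2974 8.9355] v=[4.3830 0.9809 -3.2334]
Step 6: x=[2.9605 5.4125 8.5866] v=[4.4930 1.1513 -3.4886]

Answer: 2.9605 5.4125 8.5866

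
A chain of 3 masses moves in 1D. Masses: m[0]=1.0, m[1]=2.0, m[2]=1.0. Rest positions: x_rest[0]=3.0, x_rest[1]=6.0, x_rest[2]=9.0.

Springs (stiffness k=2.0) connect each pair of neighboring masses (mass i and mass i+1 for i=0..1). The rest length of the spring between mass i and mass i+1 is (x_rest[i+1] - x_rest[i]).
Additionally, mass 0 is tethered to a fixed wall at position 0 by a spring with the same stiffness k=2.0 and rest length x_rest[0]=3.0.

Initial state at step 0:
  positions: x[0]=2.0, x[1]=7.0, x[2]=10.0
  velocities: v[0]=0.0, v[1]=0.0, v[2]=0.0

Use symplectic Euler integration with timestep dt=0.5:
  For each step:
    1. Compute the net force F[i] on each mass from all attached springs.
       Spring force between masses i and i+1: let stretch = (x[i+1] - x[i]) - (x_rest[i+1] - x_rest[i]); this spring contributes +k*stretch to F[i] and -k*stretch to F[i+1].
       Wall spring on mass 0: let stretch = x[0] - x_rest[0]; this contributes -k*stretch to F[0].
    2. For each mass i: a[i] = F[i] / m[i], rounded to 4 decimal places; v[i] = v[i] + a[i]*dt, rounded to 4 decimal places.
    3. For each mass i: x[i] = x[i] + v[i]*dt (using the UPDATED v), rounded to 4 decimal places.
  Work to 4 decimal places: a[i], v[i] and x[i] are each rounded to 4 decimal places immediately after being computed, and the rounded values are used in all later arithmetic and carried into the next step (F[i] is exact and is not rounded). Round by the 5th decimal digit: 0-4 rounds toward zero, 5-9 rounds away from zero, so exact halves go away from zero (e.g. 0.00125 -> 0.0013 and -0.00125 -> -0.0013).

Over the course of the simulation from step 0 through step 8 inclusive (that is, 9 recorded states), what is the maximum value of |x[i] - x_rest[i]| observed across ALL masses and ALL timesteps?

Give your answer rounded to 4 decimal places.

Answer: 1.7500

Derivation:
Step 0: x=[2.0000 7.0000 10.0000] v=[0.0000 0.0000 0.0000]
Step 1: x=[3.5000 6.5000 10.0000] v=[3.0000 -1.0000 0.0000]
Step 2: x=[4.7500 6.1250 9.7500] v=[2.5000 -0.7500 -0.5000]
Step 3: x=[4.3125 6.3125 9.1875] v=[-0.8750 0.3750 -1.1250]
Step 4: x=[2.7188 6.7188 8.6875] v=[-3.1875 0.8125 -1.0000]
Step 5: x=[1.7657 6.6172 8.7032] v=[-1.9063 -0.2032 0.0313]
Step 6: x=[2.3555 5.8242 9.1759] v=[1.1795 -1.5860 0.9453]
Step 7: x=[3.5019 5.0020 9.4727] v=[2.2927 -1.6445 0.5936]
Step 8: x=[3.6474 4.9224 9.0342] v=[0.2909 -0.1592 -0.8771]
Max displacement = 1.7500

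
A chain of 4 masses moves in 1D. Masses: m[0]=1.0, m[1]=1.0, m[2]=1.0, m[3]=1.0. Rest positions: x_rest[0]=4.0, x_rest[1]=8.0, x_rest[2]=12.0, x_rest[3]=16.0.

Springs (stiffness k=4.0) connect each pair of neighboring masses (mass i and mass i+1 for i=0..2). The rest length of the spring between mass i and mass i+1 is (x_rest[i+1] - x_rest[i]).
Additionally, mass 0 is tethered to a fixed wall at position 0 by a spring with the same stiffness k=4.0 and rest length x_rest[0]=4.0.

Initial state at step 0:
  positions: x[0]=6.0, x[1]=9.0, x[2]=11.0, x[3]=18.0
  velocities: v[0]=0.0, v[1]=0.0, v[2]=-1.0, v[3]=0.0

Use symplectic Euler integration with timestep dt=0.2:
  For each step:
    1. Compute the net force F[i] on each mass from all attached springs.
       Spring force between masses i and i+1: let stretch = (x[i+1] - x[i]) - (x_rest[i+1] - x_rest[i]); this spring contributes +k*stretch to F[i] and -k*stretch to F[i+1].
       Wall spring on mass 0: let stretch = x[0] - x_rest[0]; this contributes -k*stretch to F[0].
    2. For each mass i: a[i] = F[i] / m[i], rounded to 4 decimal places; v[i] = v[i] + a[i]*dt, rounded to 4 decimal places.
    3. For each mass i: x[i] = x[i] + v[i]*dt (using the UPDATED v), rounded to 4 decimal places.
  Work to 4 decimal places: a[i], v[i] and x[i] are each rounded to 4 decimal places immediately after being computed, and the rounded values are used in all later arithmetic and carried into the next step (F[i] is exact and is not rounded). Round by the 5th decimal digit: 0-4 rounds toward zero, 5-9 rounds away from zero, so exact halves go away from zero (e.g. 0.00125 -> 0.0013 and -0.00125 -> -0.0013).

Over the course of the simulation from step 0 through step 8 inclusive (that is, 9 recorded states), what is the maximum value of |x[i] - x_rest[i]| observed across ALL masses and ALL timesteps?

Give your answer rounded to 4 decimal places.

Step 0: x=[6.0000 9.0000 11.0000 18.0000] v=[0.0000 0.0000 -1.0000 0.0000]
Step 1: x=[5.5200 8.8400 11.6000 17.5200] v=[-2.4000 -0.8000 3.0000 -2.4000]
Step 2: x=[4.6880 8.5904 12.7056 16.7328] v=[-4.1600 -1.2480 5.5280 -3.9360]
Step 3: x=[3.7303 8.3748 13.7971 15.9412] v=[-4.7885 -1.0778 5.4576 -3.9578]
Step 4: x=[2.9189 8.2837 14.3641 15.4466] v=[-4.0571 -0.4556 2.8350 -2.4731]
Step 5: x=[2.4988 8.3071 14.1314 15.4188] v=[-2.1004 0.1169 -1.1633 -0.1391]
Step 6: x=[2.6082 8.3330 13.1728 15.8250] v=[0.5472 0.1297 -4.7928 2.0310]
Step 7: x=[3.2163 8.2173 11.8642 16.4468] v=[3.0405 -0.5783 -6.5429 3.1092]
Step 8: x=[4.1100 7.8850 10.7053 16.9754] v=[4.4683 -1.6616 -5.7943 2.6431]
Max displacement = 2.3641

Answer: 2.3641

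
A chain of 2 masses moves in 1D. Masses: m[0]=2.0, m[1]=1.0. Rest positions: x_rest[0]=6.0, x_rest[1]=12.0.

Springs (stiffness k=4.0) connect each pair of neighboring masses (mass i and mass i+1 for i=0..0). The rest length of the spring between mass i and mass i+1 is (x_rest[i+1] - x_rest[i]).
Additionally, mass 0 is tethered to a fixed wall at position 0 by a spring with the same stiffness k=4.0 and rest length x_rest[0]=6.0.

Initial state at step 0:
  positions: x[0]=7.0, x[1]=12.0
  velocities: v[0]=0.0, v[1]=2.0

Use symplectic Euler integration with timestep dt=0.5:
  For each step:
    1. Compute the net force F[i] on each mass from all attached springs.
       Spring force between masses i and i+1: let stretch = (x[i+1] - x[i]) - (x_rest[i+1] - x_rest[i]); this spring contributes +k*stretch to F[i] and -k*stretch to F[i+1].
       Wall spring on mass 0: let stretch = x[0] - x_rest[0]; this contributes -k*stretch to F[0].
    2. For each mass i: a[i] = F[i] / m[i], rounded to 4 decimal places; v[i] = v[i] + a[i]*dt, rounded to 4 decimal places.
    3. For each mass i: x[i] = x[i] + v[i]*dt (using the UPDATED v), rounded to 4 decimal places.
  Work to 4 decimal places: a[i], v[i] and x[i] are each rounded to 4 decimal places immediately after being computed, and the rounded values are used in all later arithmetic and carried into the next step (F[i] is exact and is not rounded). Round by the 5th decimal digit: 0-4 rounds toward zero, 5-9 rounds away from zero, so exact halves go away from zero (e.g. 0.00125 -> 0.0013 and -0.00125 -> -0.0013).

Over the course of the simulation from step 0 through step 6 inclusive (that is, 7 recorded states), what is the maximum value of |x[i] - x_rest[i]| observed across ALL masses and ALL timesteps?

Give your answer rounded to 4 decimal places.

Answer: 2.0000

Derivation:
Step 0: x=[7.0000 12.0000] v=[0.0000 2.0000]
Step 1: x=[6.0000 14.0000] v=[-2.0000 4.0000]
Step 2: x=[6.0000 14.0000] v=[0.0000 0.0000]
Step 3: x=[7.0000 12.0000] v=[2.0000 -4.0000]
Step 4: x=[7.0000 11.0000] v=[0.0000 -2.0000]
Step 5: x=[5.5000 12.0000] v=[-3.0000 2.0000]
Step 6: x=[4.5000 12.5000] v=[-2.0000 1.0000]
Max displacement = 2.0000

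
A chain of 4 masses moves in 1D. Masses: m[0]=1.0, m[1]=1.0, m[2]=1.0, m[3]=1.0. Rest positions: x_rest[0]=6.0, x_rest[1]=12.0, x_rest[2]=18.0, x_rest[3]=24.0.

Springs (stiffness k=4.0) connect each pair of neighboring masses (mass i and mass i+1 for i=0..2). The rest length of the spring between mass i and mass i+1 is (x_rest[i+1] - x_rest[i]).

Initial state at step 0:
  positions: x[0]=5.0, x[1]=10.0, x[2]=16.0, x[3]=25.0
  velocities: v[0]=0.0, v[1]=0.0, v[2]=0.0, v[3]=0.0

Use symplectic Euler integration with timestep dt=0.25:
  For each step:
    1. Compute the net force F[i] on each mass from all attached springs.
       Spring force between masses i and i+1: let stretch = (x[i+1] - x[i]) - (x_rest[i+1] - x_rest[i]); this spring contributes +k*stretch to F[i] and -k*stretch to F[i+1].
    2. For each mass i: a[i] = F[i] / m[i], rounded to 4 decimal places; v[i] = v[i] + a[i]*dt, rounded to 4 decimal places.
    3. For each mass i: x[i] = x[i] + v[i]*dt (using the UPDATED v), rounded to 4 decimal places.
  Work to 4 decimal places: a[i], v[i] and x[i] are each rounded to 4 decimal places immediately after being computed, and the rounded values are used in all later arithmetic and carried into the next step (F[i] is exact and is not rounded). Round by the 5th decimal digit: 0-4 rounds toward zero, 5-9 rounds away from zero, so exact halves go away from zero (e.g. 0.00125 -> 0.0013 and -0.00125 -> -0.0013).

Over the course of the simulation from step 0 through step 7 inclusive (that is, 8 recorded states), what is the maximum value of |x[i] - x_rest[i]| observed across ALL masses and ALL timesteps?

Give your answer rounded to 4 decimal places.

Answer: 2.2856

Derivation:
Step 0: x=[5.0000 10.0000 16.0000 25.0000] v=[0.0000 0.0000 0.0000 0.0000]
Step 1: x=[4.7500 10.2500 16.7500 24.2500] v=[-1.0000 1.0000 3.0000 -3.0000]
Step 2: x=[4.3750 10.7500 17.7500 23.1250] v=[-1.5000 2.0000 4.0000 -4.5000]
Step 3: x=[4.0938 11.4063 18.3438 22.1563] v=[-1.1250 2.6250 2.3750 -3.8750]
Step 4: x=[4.1407 11.9688 18.1563 21.7344] v=[0.1875 2.2500 -0.7500 -1.6875]
Step 5: x=[4.6446 12.1212 17.3165 21.9180] v=[2.0156 0.6094 -3.3594 0.7344]
Step 6: x=[5.5177 11.7032 16.3282 22.4512] v=[3.4922 -1.6719 -3.9532 2.1329]
Step 7: x=[6.4371 10.8951 15.7144 22.9537] v=[3.6777 -3.2324 -2.4552 2.0099]
Max displacement = 2.2856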